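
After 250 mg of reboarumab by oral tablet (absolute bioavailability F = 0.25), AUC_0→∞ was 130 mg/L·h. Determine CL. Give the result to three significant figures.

CL = F × Dose / AUC_0→∞
   = 0.25 × 250 / 130 = 0.480769 L/h

CL = 0.481 L/h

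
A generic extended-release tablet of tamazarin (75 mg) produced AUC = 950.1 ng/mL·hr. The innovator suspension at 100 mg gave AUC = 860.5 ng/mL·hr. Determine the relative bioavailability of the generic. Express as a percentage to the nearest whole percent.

F_rel = (AUC_test/D_test) / (AUC_ref/D_ref)
      = (950.1/75) / (860.5/100)
      = 12.668 / 8.605 = 1.4722 = 147.22%

F_rel = 147%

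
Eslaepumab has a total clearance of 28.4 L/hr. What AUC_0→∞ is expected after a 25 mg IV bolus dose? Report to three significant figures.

AUC = 0.880 mg/L·hr

AUC_0→∞ = Dose_iv / CL
        = 25 / 28.4 = 0.880282 mg/L·hr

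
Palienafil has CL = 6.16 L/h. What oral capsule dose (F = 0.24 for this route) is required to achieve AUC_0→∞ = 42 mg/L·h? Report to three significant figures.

Dose = 1080 mg

Dose = CL × AUC_0→∞ / F
     = 6.16 × 42 / 0.24 = 1078 mg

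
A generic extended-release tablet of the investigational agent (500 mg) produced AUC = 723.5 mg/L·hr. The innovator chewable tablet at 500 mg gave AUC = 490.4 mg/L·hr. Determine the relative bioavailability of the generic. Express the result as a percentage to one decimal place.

F_rel = (AUC_test/D_test) / (AUC_ref/D_ref)
      = (723.5/500) / (490.4/500)
      = 1.447 / 0.9808 = 1.4753 = 147.53%

F_rel = 147.5%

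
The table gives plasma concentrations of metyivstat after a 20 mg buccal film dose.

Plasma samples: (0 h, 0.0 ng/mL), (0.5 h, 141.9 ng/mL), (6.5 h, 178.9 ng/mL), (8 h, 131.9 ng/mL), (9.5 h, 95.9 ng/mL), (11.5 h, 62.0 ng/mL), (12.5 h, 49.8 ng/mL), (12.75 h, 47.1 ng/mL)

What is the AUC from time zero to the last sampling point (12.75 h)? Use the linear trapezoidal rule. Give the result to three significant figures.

AUC = 1630 ng/mL·h

Trapezoidal AUC_0→12.75:
  [0→0.5]: (0.0+141.9)/2 × 0.5 = 35.475
  [0.5→6.5]: (141.9+178.9)/2 × 6 = 962.4
  [6.5→8]: (178.9+131.9)/2 × 1.5 = 233.1
  [8→9.5]: (131.9+95.9)/2 × 1.5 = 170.85
  [9.5→11.5]: (95.9+62.0)/2 × 2 = 157.9
  [11.5→12.5]: (62.0+49.8)/2 × 1 = 55.9
  [12.5→12.75]: (49.8+47.1)/2 × 0.25 = 12.1125
  Sum = 1627.7375 ng/mL·h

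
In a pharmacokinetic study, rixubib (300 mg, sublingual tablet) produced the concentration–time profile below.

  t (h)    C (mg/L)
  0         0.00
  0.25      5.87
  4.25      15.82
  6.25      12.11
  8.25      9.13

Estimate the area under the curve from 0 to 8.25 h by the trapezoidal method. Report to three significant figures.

AUC = 93.3 mg/L·h

Trapezoidal AUC_0→8.25:
  [0→0.25]: (0.00+5.87)/2 × 0.25 = 0.73375
  [0.25→4.25]: (5.87+15.82)/2 × 4 = 43.38
  [4.25→6.25]: (15.82+12.11)/2 × 2 = 27.93
  [6.25→8.25]: (12.11+9.13)/2 × 2 = 21.24
  Sum = 93.28375 mg/L·h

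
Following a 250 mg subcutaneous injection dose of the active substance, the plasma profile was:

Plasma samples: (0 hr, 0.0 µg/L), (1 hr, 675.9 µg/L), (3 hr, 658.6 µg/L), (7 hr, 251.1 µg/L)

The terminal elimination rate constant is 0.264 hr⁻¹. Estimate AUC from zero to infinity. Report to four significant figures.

Trapezoidal AUC_0→7:
  [0→1]: (0.0+675.9)/2 × 1 = 337.95
  [1→3]: (675.9+658.6)/2 × 2 = 1334.5
  [3→7]: (658.6+251.1)/2 × 4 = 1819.4
  Sum = 3491.85 µg/L·hr
Extrapolated tail: C_last / k_e = 251.1 / 0.264 = 951.136
AUC_0→∞ = 3491.85 + 951.136 = 4442.986 µg/L·hr

AUC = 4443 µg/L·hr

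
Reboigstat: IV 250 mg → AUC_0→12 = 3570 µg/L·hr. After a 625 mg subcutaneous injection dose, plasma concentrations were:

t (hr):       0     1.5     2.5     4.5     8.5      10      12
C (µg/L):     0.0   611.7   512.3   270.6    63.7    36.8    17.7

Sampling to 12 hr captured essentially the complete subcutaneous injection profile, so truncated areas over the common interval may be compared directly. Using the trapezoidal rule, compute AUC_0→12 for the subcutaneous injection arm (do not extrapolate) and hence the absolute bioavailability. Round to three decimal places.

F = 0.292

Trapezoidal AUC_0→12 (subcutaneous injection):
  [0→1.5]: (0.0+611.7)/2 × 1.5 = 458.775
  [1.5→2.5]: (611.7+512.3)/2 × 1 = 562.0
  [2.5→4.5]: (512.3+270.6)/2 × 2 = 782.9
  [4.5→8.5]: (270.6+63.7)/2 × 4 = 668.6
  [8.5→10]: (63.7+36.8)/2 × 1.5 = 75.375
  [10→12]: (36.8+17.7)/2 × 2 = 54.5
  Sum = 2602.15 µg/L·hr
F = (AUC_ev/D_ev)/(AUC_iv/D_iv) = (2602.15/625)/(3570/250) = 4.16344/14.28 = 0.2916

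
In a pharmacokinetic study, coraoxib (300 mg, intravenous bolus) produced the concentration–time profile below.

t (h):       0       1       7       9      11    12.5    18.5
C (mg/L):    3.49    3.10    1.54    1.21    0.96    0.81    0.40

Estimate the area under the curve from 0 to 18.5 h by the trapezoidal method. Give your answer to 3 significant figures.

AUC = 27.1 mg/L·h

Trapezoidal AUC_0→18.5:
  [0→1]: (3.49+3.10)/2 × 1 = 3.295
  [1→7]: (3.10+1.54)/2 × 6 = 13.92
  [7→9]: (1.54+1.21)/2 × 2 = 2.75
  [9→11]: (1.21+0.96)/2 × 2 = 2.17
  [11→12.5]: (0.96+0.81)/2 × 1.5 = 1.3275
  [12.5→18.5]: (0.81+0.40)/2 × 6 = 3.63
  Sum = 27.0925 mg/L·h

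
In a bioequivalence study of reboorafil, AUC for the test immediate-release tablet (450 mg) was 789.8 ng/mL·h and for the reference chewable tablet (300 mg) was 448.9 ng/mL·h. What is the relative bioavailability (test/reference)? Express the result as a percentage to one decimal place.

F_rel = (AUC_test/D_test) / (AUC_ref/D_ref)
      = (789.8/450) / (448.9/300)
      = 1.75511 / 1.49633 = 1.1729 = 117.29%

F_rel = 117.3%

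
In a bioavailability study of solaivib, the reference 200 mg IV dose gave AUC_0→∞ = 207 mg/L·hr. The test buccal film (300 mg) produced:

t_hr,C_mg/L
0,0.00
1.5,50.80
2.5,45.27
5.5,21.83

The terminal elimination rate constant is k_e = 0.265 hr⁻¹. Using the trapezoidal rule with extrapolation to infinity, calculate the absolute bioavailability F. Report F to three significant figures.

F = 0.867

Trapezoidal AUC_0→5.5 (buccal film):
  [0→1.5]: (0.00+50.80)/2 × 1.5 = 38.1
  [1.5→2.5]: (50.80+45.27)/2 × 1 = 48.035
  [2.5→5.5]: (45.27+21.83)/2 × 3 = 100.65
  Sum = 186.785 mg/L·hr
Tail: C_last/k_e = 21.83/0.265 = 82.377
AUC_0→∞ (buccal film) = 186.785 + 82.377 = 269.162 mg/L·hr
F = (AUC_ev/D_ev)/(AUC_iv/D_iv) = (269.162/300)/(207/200) = 0.897207/1.035 = 0.8669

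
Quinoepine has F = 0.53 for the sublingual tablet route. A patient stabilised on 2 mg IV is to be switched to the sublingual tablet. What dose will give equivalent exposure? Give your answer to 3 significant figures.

D_sublingual = 3.77 mg

For equal systemic exposure: F × D_ev = D_iv
D_ev = D_iv / F = 2 / 0.53 = 3.77358 mg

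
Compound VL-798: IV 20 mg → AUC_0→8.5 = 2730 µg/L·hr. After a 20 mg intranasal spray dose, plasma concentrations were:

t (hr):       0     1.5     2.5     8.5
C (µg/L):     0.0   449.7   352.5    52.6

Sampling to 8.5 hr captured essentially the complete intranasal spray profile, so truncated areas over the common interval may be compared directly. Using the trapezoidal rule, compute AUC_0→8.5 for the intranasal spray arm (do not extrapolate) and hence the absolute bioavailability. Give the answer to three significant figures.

Trapezoidal AUC_0→8.5 (intranasal spray):
  [0→1.5]: (0.0+449.7)/2 × 1.5 = 337.275
  [1.5→2.5]: (449.7+352.5)/2 × 1 = 401.1
  [2.5→8.5]: (352.5+52.6)/2 × 6 = 1215.3
  Sum = 1953.675 µg/L·hr
F = (AUC_ev/D_ev)/(AUC_iv/D_iv) = (1953.675/20)/(2730/20) = 97.68375/136.5 = 0.7156

F = 0.716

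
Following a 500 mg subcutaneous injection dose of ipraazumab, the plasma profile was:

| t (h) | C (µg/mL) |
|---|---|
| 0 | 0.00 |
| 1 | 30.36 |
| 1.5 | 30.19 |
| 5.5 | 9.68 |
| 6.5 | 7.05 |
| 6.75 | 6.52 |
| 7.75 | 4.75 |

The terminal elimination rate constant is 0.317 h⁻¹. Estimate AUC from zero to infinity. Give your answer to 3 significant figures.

AUC = 141 µg/mL·h

Trapezoidal AUC_0→7.75:
  [0→1]: (0.00+30.36)/2 × 1 = 15.18
  [1→1.5]: (30.36+30.19)/2 × 0.5 = 15.1375
  [1.5→5.5]: (30.19+9.68)/2 × 4 = 79.74
  [5.5→6.5]: (9.68+7.05)/2 × 1 = 8.365
  [6.5→6.75]: (7.05+6.52)/2 × 0.25 = 1.69625
  [6.75→7.75]: (6.52+4.75)/2 × 1 = 5.635
  Sum = 125.75375 µg/mL·h
Extrapolated tail: C_last / k_e = 4.75 / 0.317 = 14.984
AUC_0→∞ = 125.75375 + 14.984 = 140.73775 µg/mL·h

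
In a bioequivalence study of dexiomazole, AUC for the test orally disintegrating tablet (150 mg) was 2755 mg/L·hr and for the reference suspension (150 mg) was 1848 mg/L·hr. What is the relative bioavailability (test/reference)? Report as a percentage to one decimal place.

F_rel = (AUC_test/D_test) / (AUC_ref/D_ref)
      = (2755/150) / (1848/150)
      = 18.3667 / 12.32 = 1.4908 = 149.08%

F_rel = 149.1%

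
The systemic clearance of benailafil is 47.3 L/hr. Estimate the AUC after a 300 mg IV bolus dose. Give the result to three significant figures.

AUC_0→∞ = Dose_iv / CL
        = 300 / 47.3 = 6.34249 mg/L·hr

AUC = 6.34 mg/L·hr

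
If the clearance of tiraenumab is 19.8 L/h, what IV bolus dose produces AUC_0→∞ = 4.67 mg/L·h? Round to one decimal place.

Dose_iv = CL × AUC_0→∞
     = 19.8 × 4.67 = 92.466 mg

Dose = 92.5 mg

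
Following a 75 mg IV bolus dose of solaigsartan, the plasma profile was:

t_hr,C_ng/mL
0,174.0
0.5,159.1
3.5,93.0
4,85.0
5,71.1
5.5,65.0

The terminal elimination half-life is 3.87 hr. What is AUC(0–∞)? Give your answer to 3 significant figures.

Trapezoidal AUC_0→5.5:
  [0→0.5]: (174.0+159.1)/2 × 0.5 = 83.275
  [0.5→3.5]: (159.1+93.0)/2 × 3 = 378.15
  [3.5→4]: (93.0+85.0)/2 × 0.5 = 44.5
  [4→5]: (85.0+71.1)/2 × 1 = 78.05
  [5→5.5]: (71.1+65.0)/2 × 0.5 = 34.025
  Sum = 618.0 ng/mL·hr
k_e = ln2 / t½ = 0.693147 / 3.87 = 0.1791 hr^-1
Extrapolated tail: C_last / k_e = 65.0 / 0.1791 = 362.926
AUC_0→∞ = 618.0 + 362.926 = 980.926 ng/mL·hr

AUC = 981 ng/mL·hr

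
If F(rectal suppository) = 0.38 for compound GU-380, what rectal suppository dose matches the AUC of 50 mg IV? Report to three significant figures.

For equal systemic exposure: F × D_ev = D_iv
D_ev = D_iv / F = 50 / 0.38 = 131.579 mg

D_rectal = 132 mg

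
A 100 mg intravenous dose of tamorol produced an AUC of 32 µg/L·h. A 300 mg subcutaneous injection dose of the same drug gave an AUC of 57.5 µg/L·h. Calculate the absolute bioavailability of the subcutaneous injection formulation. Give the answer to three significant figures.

F = 0.599

F = (AUC_ev / D_ev) / (AUC_iv / D_iv)
  = (57.5/300) / (32/100)
  = 0.191667 / 0.32 = 0.5990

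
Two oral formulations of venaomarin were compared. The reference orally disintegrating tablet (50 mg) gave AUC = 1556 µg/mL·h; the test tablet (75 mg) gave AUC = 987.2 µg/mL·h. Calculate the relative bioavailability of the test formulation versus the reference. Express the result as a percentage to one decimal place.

F_rel = 42.3%

F_rel = (AUC_test/D_test) / (AUC_ref/D_ref)
      = (987.2/75) / (1556/50)
      = 13.1627 / 31.12 = 0.4230 = 42.30%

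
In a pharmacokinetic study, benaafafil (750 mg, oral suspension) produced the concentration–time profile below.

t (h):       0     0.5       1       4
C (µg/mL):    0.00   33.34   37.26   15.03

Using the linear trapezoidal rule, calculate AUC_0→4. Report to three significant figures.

AUC = 104 µg/mL·h

Trapezoidal AUC_0→4:
  [0→0.5]: (0.00+33.34)/2 × 0.5 = 8.335
  [0.5→1]: (33.34+37.26)/2 × 0.5 = 17.65
  [1→4]: (37.26+15.03)/2 × 3 = 78.435
  Sum = 104.42 µg/mL·h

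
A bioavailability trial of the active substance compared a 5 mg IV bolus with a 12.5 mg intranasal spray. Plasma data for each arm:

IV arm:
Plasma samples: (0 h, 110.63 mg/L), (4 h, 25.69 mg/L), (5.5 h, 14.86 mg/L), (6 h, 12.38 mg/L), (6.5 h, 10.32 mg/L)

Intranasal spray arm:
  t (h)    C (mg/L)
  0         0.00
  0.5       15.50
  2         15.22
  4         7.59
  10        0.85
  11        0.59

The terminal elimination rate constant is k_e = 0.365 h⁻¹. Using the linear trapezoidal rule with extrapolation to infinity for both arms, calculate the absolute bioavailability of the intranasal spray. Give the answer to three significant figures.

F = 0.0900

Trapezoidal AUC_0→6.5 (IV):
  [0→4]: (110.63+25.69)/2 × 4 = 272.64
  [4→5.5]: (25.69+14.86)/2 × 1.5 = 30.4125
  [5.5→6]: (14.86+12.38)/2 × 0.5 = 6.81
  [6→6.5]: (12.38+10.32)/2 × 0.5 = 5.675
  Sum = 315.5375 mg/L·h
IV tail: 10.32/0.365 = 28.274; AUC_iv,0→∞ = 315.5375 + 28.274 = 343.8115 mg/L·h
Trapezoidal AUC_0→11 (intranasal spray):
  [0→0.5]: (0.00+15.50)/2 × 0.5 = 3.875
  [0.5→2]: (15.50+15.22)/2 × 1.5 = 23.04
  [2→4]: (15.22+7.59)/2 × 2 = 22.81
  [4→10]: (7.59+0.85)/2 × 6 = 25.32
  [10→11]: (0.85+0.59)/2 × 1 = 0.72
  Sum = 75.765 mg/L·h
intranasal spray tail: 0.59/0.365 = 1.616; AUC_ev,0→∞ = 75.765 + 1.616 = 77.381 mg/L·h
F = (AUC_ev/D_ev)/(AUC_iv/D_iv) = (77.381/12.5)/(343.8115/5) = 6.19048/68.7623 = 0.0900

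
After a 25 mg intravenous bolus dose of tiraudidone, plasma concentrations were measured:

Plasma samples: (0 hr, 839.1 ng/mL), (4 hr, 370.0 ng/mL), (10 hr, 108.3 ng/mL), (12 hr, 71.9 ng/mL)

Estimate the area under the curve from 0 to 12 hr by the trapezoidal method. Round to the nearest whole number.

AUC = 4033 ng/mL·hr

Trapezoidal AUC_0→12:
  [0→4]: (839.1+370.0)/2 × 4 = 2418.2
  [4→10]: (370.0+108.3)/2 × 6 = 1434.9
  [10→12]: (108.3+71.9)/2 × 2 = 180.2
  Sum = 4033.3 ng/mL·hr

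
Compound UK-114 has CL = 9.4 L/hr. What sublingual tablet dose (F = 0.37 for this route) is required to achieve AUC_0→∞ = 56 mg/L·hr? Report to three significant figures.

Dose = 1420 mg

Dose = CL × AUC_0→∞ / F
     = 9.4 × 56 / 0.37 = 1422.7 mg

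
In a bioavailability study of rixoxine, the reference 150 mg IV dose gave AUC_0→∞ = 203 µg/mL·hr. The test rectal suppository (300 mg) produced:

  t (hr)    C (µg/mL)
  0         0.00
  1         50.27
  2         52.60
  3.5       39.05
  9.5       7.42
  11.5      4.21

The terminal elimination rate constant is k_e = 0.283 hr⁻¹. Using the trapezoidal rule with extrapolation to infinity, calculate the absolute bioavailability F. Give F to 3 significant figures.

F = 0.767

Trapezoidal AUC_0→11.5 (rectal suppository):
  [0→1]: (0.00+50.27)/2 × 1 = 25.135
  [1→2]: (50.27+52.60)/2 × 1 = 51.435
  [2→3.5]: (52.60+39.05)/2 × 1.5 = 68.7375
  [3.5→9.5]: (39.05+7.42)/2 × 6 = 139.41
  [9.5→11.5]: (7.42+4.21)/2 × 2 = 11.63
  Sum = 296.3475 µg/mL·hr
Tail: C_last/k_e = 4.21/0.283 = 14.876
AUC_0→∞ (rectal suppository) = 296.3475 + 14.876 = 311.2235 µg/mL·hr
F = (AUC_ev/D_ev)/(AUC_iv/D_iv) = (311.2235/300)/(203/150) = 1.03741/1.35333 = 0.7666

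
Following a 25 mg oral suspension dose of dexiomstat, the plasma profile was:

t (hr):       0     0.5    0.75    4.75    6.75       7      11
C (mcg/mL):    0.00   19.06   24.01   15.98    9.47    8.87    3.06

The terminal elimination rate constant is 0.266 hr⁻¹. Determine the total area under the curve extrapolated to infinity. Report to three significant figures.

AUC = 153 mcg/mL·hr

Trapezoidal AUC_0→11:
  [0→0.5]: (0.00+19.06)/2 × 0.5 = 4.765
  [0.5→0.75]: (19.06+24.01)/2 × 0.25 = 5.38375
  [0.75→4.75]: (24.01+15.98)/2 × 4 = 79.98
  [4.75→6.75]: (15.98+9.47)/2 × 2 = 25.45
  [6.75→7]: (9.47+8.87)/2 × 0.25 = 2.2925
  [7→11]: (8.87+3.06)/2 × 4 = 23.86
  Sum = 141.73125 mcg/mL·hr
Extrapolated tail: C_last / k_e = 3.06 / 0.266 = 11.504
AUC_0→∞ = 141.73125 + 11.504 = 153.23525 mcg/mL·hr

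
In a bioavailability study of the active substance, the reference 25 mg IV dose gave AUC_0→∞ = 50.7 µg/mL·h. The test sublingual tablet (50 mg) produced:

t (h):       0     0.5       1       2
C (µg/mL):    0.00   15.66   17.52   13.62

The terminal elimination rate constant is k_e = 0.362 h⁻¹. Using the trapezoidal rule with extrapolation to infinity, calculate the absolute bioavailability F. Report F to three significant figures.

Trapezoidal AUC_0→2 (sublingual tablet):
  [0→0.5]: (0.00+15.66)/2 × 0.5 = 3.915
  [0.5→1]: (15.66+17.52)/2 × 0.5 = 8.295
  [1→2]: (17.52+13.62)/2 × 1 = 15.57
  Sum = 27.78 µg/mL·h
Tail: C_last/k_e = 13.62/0.362 = 37.624
AUC_0→∞ (sublingual tablet) = 27.78 + 37.624 = 65.404 µg/mL·h
F = (AUC_ev/D_ev)/(AUC_iv/D_iv) = (65.404/50)/(50.7/25) = 1.30808/2.028 = 0.6450

F = 0.645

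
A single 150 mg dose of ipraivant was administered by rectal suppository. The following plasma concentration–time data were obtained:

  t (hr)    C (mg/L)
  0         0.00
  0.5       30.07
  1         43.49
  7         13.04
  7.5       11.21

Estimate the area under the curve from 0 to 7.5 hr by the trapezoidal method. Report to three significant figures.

Trapezoidal AUC_0→7.5:
  [0→0.5]: (0.00+30.07)/2 × 0.5 = 7.5175
  [0.5→1]: (30.07+43.49)/2 × 0.5 = 18.39
  [1→7]: (43.49+13.04)/2 × 6 = 169.59
  [7→7.5]: (13.04+11.21)/2 × 0.5 = 6.0625
  Sum = 201.56 mg/L·hr

AUC = 202 mg/L·hr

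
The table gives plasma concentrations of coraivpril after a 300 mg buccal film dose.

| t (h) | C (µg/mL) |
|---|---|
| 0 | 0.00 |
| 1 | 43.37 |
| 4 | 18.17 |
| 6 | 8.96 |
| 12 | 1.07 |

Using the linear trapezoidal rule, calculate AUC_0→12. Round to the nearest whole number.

AUC = 171 µg/mL·h

Trapezoidal AUC_0→12:
  [0→1]: (0.00+43.37)/2 × 1 = 21.685
  [1→4]: (43.37+18.17)/2 × 3 = 92.31
  [4→6]: (18.17+8.96)/2 × 2 = 27.13
  [6→12]: (8.96+1.07)/2 × 6 = 30.09
  Sum = 171.215 µg/mL·h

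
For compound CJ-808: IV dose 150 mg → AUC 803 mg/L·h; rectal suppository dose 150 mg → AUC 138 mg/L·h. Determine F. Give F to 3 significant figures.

F = 0.172

F = (AUC_ev / D_ev) / (AUC_iv / D_iv)
  = (138/150) / (803/150)
  = 0.92 / 5.35333 = 0.1719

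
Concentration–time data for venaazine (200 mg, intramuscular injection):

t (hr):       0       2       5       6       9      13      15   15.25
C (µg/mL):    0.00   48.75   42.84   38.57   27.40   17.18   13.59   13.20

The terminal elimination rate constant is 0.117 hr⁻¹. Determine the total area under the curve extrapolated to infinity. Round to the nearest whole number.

Trapezoidal AUC_0→15.25:
  [0→2]: (0.00+48.75)/2 × 2 = 48.75
  [2→5]: (48.75+42.84)/2 × 3 = 137.385
  [5→6]: (42.84+38.57)/2 × 1 = 40.705
  [6→9]: (38.57+27.40)/2 × 3 = 98.955
  [9→13]: (27.40+17.18)/2 × 4 = 89.16
  [13→15]: (17.18+13.59)/2 × 2 = 30.77
  [15→15.25]: (13.59+13.20)/2 × 0.25 = 3.34875
  Sum = 449.07375 µg/mL·hr
Extrapolated tail: C_last / k_e = 13.20 / 0.117 = 112.821
AUC_0→∞ = 449.07375 + 112.821 = 561.89475 µg/mL·hr

AUC = 562 µg/mL·hr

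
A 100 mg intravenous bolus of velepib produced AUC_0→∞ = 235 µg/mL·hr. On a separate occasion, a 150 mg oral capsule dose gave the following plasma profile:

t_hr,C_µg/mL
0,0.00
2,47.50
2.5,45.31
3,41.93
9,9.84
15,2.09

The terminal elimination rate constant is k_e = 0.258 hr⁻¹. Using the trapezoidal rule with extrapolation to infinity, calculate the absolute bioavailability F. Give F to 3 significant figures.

Trapezoidal AUC_0→15 (oral capsule):
  [0→2]: (0.00+47.50)/2 × 2 = 47.5
  [2→2.5]: (47.50+45.31)/2 × 0.5 = 23.2025
  [2.5→3]: (45.31+41.93)/2 × 0.5 = 21.81
  [3→9]: (41.93+9.84)/2 × 6 = 155.31
  [9→15]: (9.84+2.09)/2 × 6 = 35.79
  Sum = 283.6125 µg/mL·hr
Tail: C_last/k_e = 2.09/0.258 = 8.101
AUC_0→∞ (oral capsule) = 283.6125 + 8.101 = 291.7135 µg/mL·hr
F = (AUC_ev/D_ev)/(AUC_iv/D_iv) = (291.7135/150)/(235/100) = 1.94476/2.35 = 0.8276

F = 0.828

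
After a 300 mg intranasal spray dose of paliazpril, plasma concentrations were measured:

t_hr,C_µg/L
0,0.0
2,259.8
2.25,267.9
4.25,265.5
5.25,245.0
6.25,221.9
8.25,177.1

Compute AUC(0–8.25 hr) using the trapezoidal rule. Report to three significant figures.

AUC = 1750 µg/L·hr

Trapezoidal AUC_0→8.25:
  [0→2]: (0.0+259.8)/2 × 2 = 259.8
  [2→2.25]: (259.8+267.9)/2 × 0.25 = 65.9625
  [2.25→4.25]: (267.9+265.5)/2 × 2 = 533.4
  [4.25→5.25]: (265.5+245.0)/2 × 1 = 255.25
  [5.25→6.25]: (245.0+221.9)/2 × 1 = 233.45
  [6.25→8.25]: (221.9+177.1)/2 × 2 = 399.0
  Sum = 1746.8625 µg/L·hr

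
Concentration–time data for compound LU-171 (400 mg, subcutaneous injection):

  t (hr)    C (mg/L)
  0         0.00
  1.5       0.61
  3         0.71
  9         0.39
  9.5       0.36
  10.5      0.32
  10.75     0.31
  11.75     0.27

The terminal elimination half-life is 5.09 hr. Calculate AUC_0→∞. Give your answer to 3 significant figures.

AUC = 7.63 mg/L·hr

Trapezoidal AUC_0→11.75:
  [0→1.5]: (0.00+0.61)/2 × 1.5 = 0.4575
  [1.5→3]: (0.61+0.71)/2 × 1.5 = 0.99
  [3→9]: (0.71+0.39)/2 × 6 = 3.3
  [9→9.5]: (0.39+0.36)/2 × 0.5 = 0.1875
  [9.5→10.5]: (0.36+0.32)/2 × 1 = 0.34
  [10.5→10.75]: (0.32+0.31)/2 × 0.25 = 0.07875
  [10.75→11.75]: (0.31+0.27)/2 × 1 = 0.29
  Sum = 5.64375 mg/L·hr
k_e = ln2 / t½ = 0.693147 / 5.09 = 0.1362 hr^-1
Extrapolated tail: C_last / k_e = 0.27 / 0.1362 = 1.982
AUC_0→∞ = 5.64375 + 1.982 = 7.62575 mg/L·hr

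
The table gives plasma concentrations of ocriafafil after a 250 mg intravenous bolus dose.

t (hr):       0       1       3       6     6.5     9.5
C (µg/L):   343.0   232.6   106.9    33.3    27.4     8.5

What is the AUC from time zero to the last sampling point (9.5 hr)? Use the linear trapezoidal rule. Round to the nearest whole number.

Trapezoidal AUC_0→9.5:
  [0→1]: (343.0+232.6)/2 × 1 = 287.8
  [1→3]: (232.6+106.9)/2 × 2 = 339.5
  [3→6]: (106.9+33.3)/2 × 3 = 210.3
  [6→6.5]: (33.3+27.4)/2 × 0.5 = 15.175
  [6.5→9.5]: (27.4+8.5)/2 × 3 = 53.85
  Sum = 906.625 µg/L·hr

AUC = 907 µg/L·hr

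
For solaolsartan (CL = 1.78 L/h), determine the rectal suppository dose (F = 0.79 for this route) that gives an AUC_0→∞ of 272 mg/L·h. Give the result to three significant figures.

Dose = 613 mg

Dose = CL × AUC_0→∞ / F
     = 1.78 × 272 / 0.79 = 612.861 mg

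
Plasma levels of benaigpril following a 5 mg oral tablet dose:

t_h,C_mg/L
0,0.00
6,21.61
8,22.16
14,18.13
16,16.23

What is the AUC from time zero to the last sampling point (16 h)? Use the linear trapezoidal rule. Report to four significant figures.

AUC = 263.8 mg/L·h

Trapezoidal AUC_0→16:
  [0→6]: (0.00+21.61)/2 × 6 = 64.83
  [6→8]: (21.61+22.16)/2 × 2 = 43.77
  [8→14]: (22.16+18.13)/2 × 6 = 120.87
  [14→16]: (18.13+16.23)/2 × 2 = 34.36
  Sum = 263.83 mg/L·h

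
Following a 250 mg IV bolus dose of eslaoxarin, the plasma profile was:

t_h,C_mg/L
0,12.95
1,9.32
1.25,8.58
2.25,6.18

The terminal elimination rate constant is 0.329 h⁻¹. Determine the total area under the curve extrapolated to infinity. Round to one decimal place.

Trapezoidal AUC_0→2.25:
  [0→1]: (12.95+9.32)/2 × 1 = 11.135
  [1→1.25]: (9.32+8.58)/2 × 0.25 = 2.2375
  [1.25→2.25]: (8.58+6.18)/2 × 1 = 7.38
  Sum = 20.7525 mg/L·h
Extrapolated tail: C_last / k_e = 6.18 / 0.329 = 18.784
AUC_0→∞ = 20.7525 + 18.784 = 39.5365 mg/L·h

AUC = 39.5 mg/L·h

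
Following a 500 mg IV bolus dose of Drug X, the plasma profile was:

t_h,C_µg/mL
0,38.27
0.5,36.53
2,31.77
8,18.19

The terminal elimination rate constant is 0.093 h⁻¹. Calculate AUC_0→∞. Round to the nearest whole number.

AUC = 415 µg/mL·h

Trapezoidal AUC_0→8:
  [0→0.5]: (38.27+36.53)/2 × 0.5 = 18.7
  [0.5→2]: (36.53+31.77)/2 × 1.5 = 51.225
  [2→8]: (31.77+18.19)/2 × 6 = 149.88
  Sum = 219.805 µg/mL·h
Extrapolated tail: C_last / k_e = 18.19 / 0.093 = 195.591
AUC_0→∞ = 219.805 + 195.591 = 415.396 µg/mL·h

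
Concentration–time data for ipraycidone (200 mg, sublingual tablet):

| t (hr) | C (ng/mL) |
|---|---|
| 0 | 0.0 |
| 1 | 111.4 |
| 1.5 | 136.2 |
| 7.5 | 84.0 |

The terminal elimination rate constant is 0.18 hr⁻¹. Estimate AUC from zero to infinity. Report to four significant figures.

AUC = 1245 ng/mL·hr

Trapezoidal AUC_0→7.5:
  [0→1]: (0.0+111.4)/2 × 1 = 55.7
  [1→1.5]: (111.4+136.2)/2 × 0.5 = 61.9
  [1.5→7.5]: (136.2+84.0)/2 × 6 = 660.6
  Sum = 778.2 ng/mL·hr
Extrapolated tail: C_last / k_e = 84.0 / 0.18 = 466.667
AUC_0→∞ = 778.2 + 466.667 = 1244.867 ng/mL·hr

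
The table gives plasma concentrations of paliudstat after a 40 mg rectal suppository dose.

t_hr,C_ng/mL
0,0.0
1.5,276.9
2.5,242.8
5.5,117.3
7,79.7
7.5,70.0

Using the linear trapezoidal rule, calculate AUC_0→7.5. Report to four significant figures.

AUC = 1193 ng/mL·hr

Trapezoidal AUC_0→7.5:
  [0→1.5]: (0.0+276.9)/2 × 1.5 = 207.675
  [1.5→2.5]: (276.9+242.8)/2 × 1 = 259.85
  [2.5→5.5]: (242.8+117.3)/2 × 3 = 540.15
  [5.5→7]: (117.3+79.7)/2 × 1.5 = 147.75
  [7→7.5]: (79.7+70.0)/2 × 0.5 = 37.425
  Sum = 1192.85 ng/mL·hr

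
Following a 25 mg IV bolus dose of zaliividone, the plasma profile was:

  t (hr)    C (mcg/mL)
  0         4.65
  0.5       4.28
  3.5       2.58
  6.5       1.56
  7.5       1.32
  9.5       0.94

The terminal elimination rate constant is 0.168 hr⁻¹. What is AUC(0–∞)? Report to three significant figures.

Trapezoidal AUC_0→9.5:
  [0→0.5]: (4.65+4.28)/2 × 0.5 = 2.2325
  [0.5→3.5]: (4.28+2.58)/2 × 3 = 10.29
  [3.5→6.5]: (2.58+1.56)/2 × 3 = 6.21
  [6.5→7.5]: (1.56+1.32)/2 × 1 = 1.44
  [7.5→9.5]: (1.32+0.94)/2 × 2 = 2.26
  Sum = 22.4325 mcg/mL·hr
Extrapolated tail: C_last / k_e = 0.94 / 0.168 = 5.595
AUC_0→∞ = 22.4325 + 5.595 = 28.0275 mcg/mL·hr

AUC = 28.0 mcg/mL·hr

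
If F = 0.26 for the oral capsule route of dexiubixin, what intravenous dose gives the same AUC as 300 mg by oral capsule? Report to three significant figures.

D_iv = 78.0 mg

Systemic exposure from an extravascular dose = F × D_ev, so the equivalent IV dose is F × D_ev.
D_iv = F × D_ev = 0.26 × 300 = 78 mg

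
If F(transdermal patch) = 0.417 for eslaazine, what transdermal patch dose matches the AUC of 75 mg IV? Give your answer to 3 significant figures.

For equal systemic exposure: F × D_ev = D_iv
D_ev = D_iv / F = 75 / 0.417 = 179.856 mg

D_transdermal = 180 mg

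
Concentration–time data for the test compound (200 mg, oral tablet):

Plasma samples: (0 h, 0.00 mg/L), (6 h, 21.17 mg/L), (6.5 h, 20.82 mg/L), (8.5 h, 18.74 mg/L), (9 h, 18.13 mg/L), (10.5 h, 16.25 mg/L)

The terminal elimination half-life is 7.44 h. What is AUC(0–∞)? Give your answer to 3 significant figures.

AUC = 323 mg/L·h

Trapezoidal AUC_0→10.5:
  [0→6]: (0.00+21.17)/2 × 6 = 63.51
  [6→6.5]: (21.17+20.82)/2 × 0.5 = 10.4975
  [6.5→8.5]: (20.82+18.74)/2 × 2 = 39.56
  [8.5→9]: (18.74+18.13)/2 × 0.5 = 9.2175
  [9→10.5]: (18.13+16.25)/2 × 1.5 = 25.785
  Sum = 148.57 mg/L·h
k_e = ln2 / t½ = 0.693147 / 7.44 = 0.0932 h^-1
Extrapolated tail: C_last / k_e = 16.25 / 0.0932 = 174.356
AUC_0→∞ = 148.57 + 174.356 = 322.926 mg/L·h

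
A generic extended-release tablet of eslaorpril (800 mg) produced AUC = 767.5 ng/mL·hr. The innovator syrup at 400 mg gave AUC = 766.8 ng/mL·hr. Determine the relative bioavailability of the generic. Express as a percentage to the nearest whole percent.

F_rel = 50%

F_rel = (AUC_test/D_test) / (AUC_ref/D_ref)
      = (767.5/800) / (766.8/400)
      = 0.959375 / 1.917 = 0.5005 = 50.05%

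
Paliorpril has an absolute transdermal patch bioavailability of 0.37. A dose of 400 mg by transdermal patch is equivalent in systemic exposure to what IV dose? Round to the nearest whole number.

Systemic exposure from an extravascular dose = F × D_ev, so the equivalent IV dose is F × D_ev.
D_iv = F × D_ev = 0.37 × 400 = 148 mg

D_iv = 148 mg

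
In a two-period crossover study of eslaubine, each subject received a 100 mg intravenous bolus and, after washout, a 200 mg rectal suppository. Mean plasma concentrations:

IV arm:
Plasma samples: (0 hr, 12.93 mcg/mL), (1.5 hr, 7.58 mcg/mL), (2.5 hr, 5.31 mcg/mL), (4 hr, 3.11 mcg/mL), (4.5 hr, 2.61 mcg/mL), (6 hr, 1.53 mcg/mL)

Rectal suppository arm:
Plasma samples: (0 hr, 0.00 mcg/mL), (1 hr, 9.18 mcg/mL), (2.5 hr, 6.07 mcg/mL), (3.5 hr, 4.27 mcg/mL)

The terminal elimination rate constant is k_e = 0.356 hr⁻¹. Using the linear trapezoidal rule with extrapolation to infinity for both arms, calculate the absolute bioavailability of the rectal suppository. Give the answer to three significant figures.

F = 0.449

Trapezoidal AUC_0→6 (IV):
  [0→1.5]: (12.93+7.58)/2 × 1.5 = 15.3825
  [1.5→2.5]: (7.58+5.31)/2 × 1 = 6.445
  [2.5→4]: (5.31+3.11)/2 × 1.5 = 6.315
  [4→4.5]: (3.11+2.61)/2 × 0.5 = 1.43
  [4.5→6]: (2.61+1.53)/2 × 1.5 = 3.105
  Sum = 32.6775 mcg/mL·hr
IV tail: 1.53/0.356 = 4.298; AUC_iv,0→∞ = 32.6775 + 4.298 = 36.9755 mcg/mL·hr
Trapezoidal AUC_0→3.5 (rectal suppository):
  [0→1]: (0.00+9.18)/2 × 1 = 4.59
  [1→2.5]: (9.18+6.07)/2 × 1.5 = 11.4375
  [2.5→3.5]: (6.07+4.27)/2 × 1 = 5.17
  Sum = 21.1975 mcg/mL·hr
rectal suppository tail: 4.27/0.356 = 11.994; AUC_ev,0→∞ = 21.1975 + 11.994 = 33.1915 mcg/mL·hr
F = (AUC_ev/D_ev)/(AUC_iv/D_iv) = (33.1915/200)/(36.9755/100) = 0.1659575/0.369755 = 0.4488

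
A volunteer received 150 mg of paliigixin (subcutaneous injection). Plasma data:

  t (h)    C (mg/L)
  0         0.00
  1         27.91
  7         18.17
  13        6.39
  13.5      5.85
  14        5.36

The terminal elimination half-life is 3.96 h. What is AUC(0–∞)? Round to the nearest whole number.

Trapezoidal AUC_0→14:
  [0→1]: (0.00+27.91)/2 × 1 = 13.955
  [1→7]: (27.91+18.17)/2 × 6 = 138.24
  [7→13]: (18.17+6.39)/2 × 6 = 73.68
  [13→13.5]: (6.39+5.85)/2 × 0.5 = 3.06
  [13.5→14]: (5.85+5.36)/2 × 0.5 = 2.8025
  Sum = 231.7375 mg/L·h
k_e = ln2 / t½ = 0.693147 / 3.96 = 0.1750 h^-1
Extrapolated tail: C_last / k_e = 5.36 / 0.175 = 30.629
AUC_0→∞ = 231.7375 + 30.629 = 262.3665 mg/L·h

AUC = 262 mg/L·h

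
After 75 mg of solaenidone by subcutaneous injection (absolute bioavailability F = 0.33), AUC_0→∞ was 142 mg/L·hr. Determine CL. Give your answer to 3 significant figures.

CL = 0.174 L/hr

CL = F × Dose / AUC_0→∞
   = 0.33 × 75 / 142 = 0.174296 L/hr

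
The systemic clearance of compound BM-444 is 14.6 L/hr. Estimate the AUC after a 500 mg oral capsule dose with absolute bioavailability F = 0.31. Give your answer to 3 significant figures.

AUC_0→∞ = F × Dose / CL
        = 0.31 × 500 / 14.6 = 10.6164 mg/L·hr

AUC = 10.6 mg/L·hr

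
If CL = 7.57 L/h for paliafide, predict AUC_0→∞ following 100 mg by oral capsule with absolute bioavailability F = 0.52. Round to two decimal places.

AUC = 6.87 mg/L·h

AUC_0→∞ = F × Dose / CL
        = 0.52 × 100 / 7.57 = 6.86922 mg/L·h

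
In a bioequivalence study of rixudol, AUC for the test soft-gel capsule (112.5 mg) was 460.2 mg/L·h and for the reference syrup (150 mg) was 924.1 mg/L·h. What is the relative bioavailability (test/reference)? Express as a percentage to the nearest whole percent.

F_rel = 66%

F_rel = (AUC_test/D_test) / (AUC_ref/D_ref)
      = (460.2/112.5) / (924.1/150)
      = 4.09067 / 6.16067 = 0.6640 = 66.40%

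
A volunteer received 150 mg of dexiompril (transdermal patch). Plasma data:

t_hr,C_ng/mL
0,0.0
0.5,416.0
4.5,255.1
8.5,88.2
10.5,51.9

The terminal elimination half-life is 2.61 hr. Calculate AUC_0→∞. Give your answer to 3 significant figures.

AUC = 2470 ng/mL·hr

Trapezoidal AUC_0→10.5:
  [0→0.5]: (0.0+416.0)/2 × 0.5 = 104.0
  [0.5→4.5]: (416.0+255.1)/2 × 4 = 1342.2
  [4.5→8.5]: (255.1+88.2)/2 × 4 = 686.6
  [8.5→10.5]: (88.2+51.9)/2 × 2 = 140.1
  Sum = 2272.9 ng/mL·hr
k_e = ln2 / t½ = 0.693147 / 2.61 = 0.2656 hr^-1
Extrapolated tail: C_last / k_e = 51.9 / 0.2656 = 195.407
AUC_0→∞ = 2272.9 + 195.407 = 2468.307 ng/mL·hr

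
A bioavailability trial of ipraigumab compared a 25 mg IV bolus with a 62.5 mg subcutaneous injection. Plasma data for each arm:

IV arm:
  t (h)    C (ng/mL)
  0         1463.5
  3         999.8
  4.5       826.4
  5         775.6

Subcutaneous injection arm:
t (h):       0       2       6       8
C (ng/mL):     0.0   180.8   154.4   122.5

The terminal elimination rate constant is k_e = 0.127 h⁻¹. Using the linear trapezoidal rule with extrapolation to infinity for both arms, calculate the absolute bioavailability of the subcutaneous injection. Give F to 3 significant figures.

Trapezoidal AUC_0→5 (IV):
  [0→3]: (1463.5+999.8)/2 × 3 = 3694.95
  [3→4.5]: (999.8+826.4)/2 × 1.5 = 1369.65
  [4.5→5]: (826.4+775.6)/2 × 0.5 = 400.5
  Sum = 5465.1 ng/mL·h
IV tail: 775.6/0.127 = 6107.087; AUC_iv,0→∞ = 5465.1 + 6107.087 = 11572.187 ng/mL·h
Trapezoidal AUC_0→8 (subcutaneous injection):
  [0→2]: (0.0+180.8)/2 × 2 = 180.8
  [2→6]: (180.8+154.4)/2 × 4 = 670.4
  [6→8]: (154.4+122.5)/2 × 2 = 276.9
  Sum = 1128.1 ng/mL·h
subcutaneous injection tail: 122.5/0.127 = 964.567; AUC_ev,0→∞ = 1128.1 + 964.567 = 2092.667 ng/mL·h
F = (AUC_ev/D_ev)/(AUC_iv/D_iv) = (2092.667/62.5)/(11572.187/25) = 33.482672/462.88748 = 0.0723

F = 0.0723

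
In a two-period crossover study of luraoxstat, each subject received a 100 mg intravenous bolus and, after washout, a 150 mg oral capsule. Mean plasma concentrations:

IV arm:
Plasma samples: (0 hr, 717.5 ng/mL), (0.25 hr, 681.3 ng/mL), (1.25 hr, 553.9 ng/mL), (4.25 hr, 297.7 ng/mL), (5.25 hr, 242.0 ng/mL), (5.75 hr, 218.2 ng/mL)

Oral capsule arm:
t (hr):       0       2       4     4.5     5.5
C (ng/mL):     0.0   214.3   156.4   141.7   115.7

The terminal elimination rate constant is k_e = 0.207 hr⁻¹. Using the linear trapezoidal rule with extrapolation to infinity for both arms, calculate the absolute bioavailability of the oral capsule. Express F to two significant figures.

Trapezoidal AUC_0→5.75 (IV):
  [0→0.25]: (717.5+681.3)/2 × 0.25 = 174.85
  [0.25→1.25]: (681.3+553.9)/2 × 1 = 617.6
  [1.25→4.25]: (553.9+297.7)/2 × 3 = 1277.4
  [4.25→5.25]: (297.7+242.0)/2 × 1 = 269.85
  [5.25→5.75]: (242.0+218.2)/2 × 0.5 = 115.05
  Sum = 2454.75 ng/mL·hr
IV tail: 218.2/0.207 = 1054.106; AUC_iv,0→∞ = 2454.75 + 1054.106 = 3508.856 ng/mL·hr
Trapezoidal AUC_0→5.5 (oral capsule):
  [0→2]: (0.0+214.3)/2 × 2 = 214.3
  [2→4]: (214.3+156.4)/2 × 2 = 370.7
  [4→4.5]: (156.4+141.7)/2 × 0.5 = 74.525
  [4.5→5.5]: (141.7+115.7)/2 × 1 = 128.7
  Sum = 788.225 ng/mL·hr
oral capsule tail: 115.7/0.207 = 558.937; AUC_ev,0→∞ = 788.225 + 558.937 = 1347.162 ng/mL·hr
F = (AUC_ev/D_ev)/(AUC_iv/D_iv) = (1347.162/150)/(3508.856/100) = 8.98108/35.08856 = 0.2560

F = 0.26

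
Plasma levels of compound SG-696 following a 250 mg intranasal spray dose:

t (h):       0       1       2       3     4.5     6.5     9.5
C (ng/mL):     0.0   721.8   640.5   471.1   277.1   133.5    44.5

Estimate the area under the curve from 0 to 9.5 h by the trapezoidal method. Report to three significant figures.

Trapezoidal AUC_0→9.5:
  [0→1]: (0.0+721.8)/2 × 1 = 360.9
  [1→2]: (721.8+640.5)/2 × 1 = 681.15
  [2→3]: (640.5+471.1)/2 × 1 = 555.8
  [3→4.5]: (471.1+277.1)/2 × 1.5 = 561.15
  [4.5→6.5]: (277.1+133.5)/2 × 2 = 410.6
  [6.5→9.5]: (133.5+44.5)/2 × 3 = 267.0
  Sum = 2836.6 ng/mL·h

AUC = 2840 ng/mL·h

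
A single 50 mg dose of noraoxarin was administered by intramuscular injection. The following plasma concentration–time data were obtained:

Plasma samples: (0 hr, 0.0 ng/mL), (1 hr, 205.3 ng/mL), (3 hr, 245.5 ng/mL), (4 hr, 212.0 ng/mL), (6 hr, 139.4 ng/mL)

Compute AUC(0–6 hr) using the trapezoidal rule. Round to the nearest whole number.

AUC = 1134 ng/mL·hr

Trapezoidal AUC_0→6:
  [0→1]: (0.0+205.3)/2 × 1 = 102.65
  [1→3]: (205.3+245.5)/2 × 2 = 450.8
  [3→4]: (245.5+212.0)/2 × 1 = 228.75
  [4→6]: (212.0+139.4)/2 × 2 = 351.4
  Sum = 1133.6 ng/mL·hr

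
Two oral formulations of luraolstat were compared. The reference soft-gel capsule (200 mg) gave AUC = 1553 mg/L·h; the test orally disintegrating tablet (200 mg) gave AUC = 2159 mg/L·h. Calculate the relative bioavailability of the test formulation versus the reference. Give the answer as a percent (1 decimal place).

F_rel = (AUC_test/D_test) / (AUC_ref/D_ref)
      = (2159/200) / (1553/200)
      = 10.795 / 7.765 = 1.3902 = 139.02%

F_rel = 139.0%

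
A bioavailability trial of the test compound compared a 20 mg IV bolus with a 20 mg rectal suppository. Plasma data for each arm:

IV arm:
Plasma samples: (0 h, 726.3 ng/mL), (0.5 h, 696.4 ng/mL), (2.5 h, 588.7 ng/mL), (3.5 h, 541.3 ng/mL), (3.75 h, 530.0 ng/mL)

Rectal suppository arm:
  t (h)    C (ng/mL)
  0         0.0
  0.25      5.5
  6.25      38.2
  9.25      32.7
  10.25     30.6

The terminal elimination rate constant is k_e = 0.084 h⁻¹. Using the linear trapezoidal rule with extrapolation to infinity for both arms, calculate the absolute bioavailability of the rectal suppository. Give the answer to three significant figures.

Trapezoidal AUC_0→3.75 (IV):
  [0→0.5]: (726.3+696.4)/2 × 0.5 = 355.675
  [0.5→2.5]: (696.4+588.7)/2 × 2 = 1285.1
  [2.5→3.5]: (588.7+541.3)/2 × 1 = 565.0
  [3.5→3.75]: (541.3+530.0)/2 × 0.25 = 133.9125
  Sum = 2339.6875 ng/mL·h
IV tail: 530.0/0.084 = 6309.524; AUC_iv,0→∞ = 2339.6875 + 6309.524 = 8649.2115 ng/mL·h
Trapezoidal AUC_0→10.25 (rectal suppository):
  [0→0.25]: (0.0+5.5)/2 × 0.25 = 0.6875
  [0.25→6.25]: (5.5+38.2)/2 × 6 = 131.1
  [6.25→9.25]: (38.2+32.7)/2 × 3 = 106.35
  [9.25→10.25]: (32.7+30.6)/2 × 1 = 31.65
  Sum = 269.7875 ng/mL·h
rectal suppository tail: 30.6/0.084 = 364.286; AUC_ev,0→∞ = 269.7875 + 364.286 = 634.0735 ng/mL·h
F = (AUC_ev/D_ev)/(AUC_iv/D_iv) = (634.0735/20)/(8649.2115/20) = 31.703675/432.461 = 0.0733

F = 0.0733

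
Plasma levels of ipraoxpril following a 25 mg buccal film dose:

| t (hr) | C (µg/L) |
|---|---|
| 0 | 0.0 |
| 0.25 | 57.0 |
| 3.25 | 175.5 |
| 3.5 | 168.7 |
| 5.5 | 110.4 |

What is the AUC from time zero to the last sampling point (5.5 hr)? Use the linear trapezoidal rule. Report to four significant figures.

Trapezoidal AUC_0→5.5:
  [0→0.25]: (0.0+57.0)/2 × 0.25 = 7.125
  [0.25→3.25]: (57.0+175.5)/2 × 3 = 348.75
  [3.25→3.5]: (175.5+168.7)/2 × 0.25 = 43.025
  [3.5→5.5]: (168.7+110.4)/2 × 2 = 279.1
  Sum = 678.0 µg/L·hr

AUC = 678.0 µg/L·hr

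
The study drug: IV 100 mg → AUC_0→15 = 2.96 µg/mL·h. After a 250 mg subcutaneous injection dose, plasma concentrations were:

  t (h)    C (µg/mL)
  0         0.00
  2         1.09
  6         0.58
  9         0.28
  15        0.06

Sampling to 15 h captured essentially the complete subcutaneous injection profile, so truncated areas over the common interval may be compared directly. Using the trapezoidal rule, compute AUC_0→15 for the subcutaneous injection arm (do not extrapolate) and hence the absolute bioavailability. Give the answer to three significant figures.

Trapezoidal AUC_0→15 (subcutaneous injection):
  [0→2]: (0.00+1.09)/2 × 2 = 1.09
  [2→6]: (1.09+0.58)/2 × 4 = 3.34
  [6→9]: (0.58+0.28)/2 × 3 = 1.29
  [9→15]: (0.28+0.06)/2 × 6 = 1.02
  Sum = 6.74 µg/mL·h
F = (AUC_ev/D_ev)/(AUC_iv/D_iv) = (6.74/250)/(2.96/100) = 0.02696/0.0296 = 0.9108

F = 0.911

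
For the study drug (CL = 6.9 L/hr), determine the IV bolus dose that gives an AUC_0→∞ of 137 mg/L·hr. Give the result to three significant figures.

Dose = 945 mg

Dose_iv = CL × AUC_0→∞
     = 6.9 × 137 = 945.3 mg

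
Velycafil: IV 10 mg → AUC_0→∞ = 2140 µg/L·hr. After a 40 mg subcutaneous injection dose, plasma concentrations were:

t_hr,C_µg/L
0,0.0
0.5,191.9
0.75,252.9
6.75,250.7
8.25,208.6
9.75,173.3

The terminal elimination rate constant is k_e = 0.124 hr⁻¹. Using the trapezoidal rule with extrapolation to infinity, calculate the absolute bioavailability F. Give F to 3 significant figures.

Trapezoidal AUC_0→9.75 (subcutaneous injection):
  [0→0.5]: (0.0+191.9)/2 × 0.5 = 47.975
  [0.5→0.75]: (191.9+252.9)/2 × 0.25 = 55.6
  [0.75→6.75]: (252.9+250.7)/2 × 6 = 1510.8
  [6.75→8.25]: (250.7+208.6)/2 × 1.5 = 344.475
  [8.25→9.75]: (208.6+173.3)/2 × 1.5 = 286.425
  Sum = 2245.275 µg/L·hr
Tail: C_last/k_e = 173.3/0.124 = 1397.581
AUC_0→∞ (subcutaneous injection) = 2245.275 + 1397.581 = 3642.856 µg/L·hr
F = (AUC_ev/D_ev)/(AUC_iv/D_iv) = (3642.856/40)/(2140/10) = 91.0714/214 = 0.4256

F = 0.426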